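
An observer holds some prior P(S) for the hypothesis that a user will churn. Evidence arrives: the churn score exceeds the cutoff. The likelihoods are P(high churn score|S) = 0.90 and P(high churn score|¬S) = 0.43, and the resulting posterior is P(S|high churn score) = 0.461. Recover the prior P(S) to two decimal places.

P(S) = 0.29

Bayes' rule in odds form gives O(S|E) = O(S)·[P(E|S)/P(E|¬S)], hence O(S) = O(S|E)/LR.
Posterior odds = 0.461/(1−0.461) = 0.8553. LR = 0.90/0.43 = 2.0930.
Prior odds = 0.8553/2.0930 = 0.4086, so P(S) = 0.4086/(1+0.4086) ≈ 0.29.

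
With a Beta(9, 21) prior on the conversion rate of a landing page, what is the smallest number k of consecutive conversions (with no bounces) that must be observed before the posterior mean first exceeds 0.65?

After k conversions and 0 bounces the posterior is Beta(9+k, 21), with mean (9+k)/(9+21+k).
Set (9+k)/(30+k) > 0.65 and solve: k > (0.65·30 − 9)/(1 − 0.65) = 30.000.
The smallest integer exceeding 30.000 is 31, and checking k=31: (40)/(61) = 0.6557 > 0.65.

k = 31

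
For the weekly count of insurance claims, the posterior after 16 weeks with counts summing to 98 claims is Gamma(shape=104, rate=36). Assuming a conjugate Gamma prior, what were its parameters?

A Gamma(α, β) prior (rate parametrization) on a Poisson rate with n observations summing to S gives posterior Gamma(α+S, β+n).
So α = 104 − 98 = 6 and β = 36 − 16 = 20.

Gamma(shape=6, rate=20)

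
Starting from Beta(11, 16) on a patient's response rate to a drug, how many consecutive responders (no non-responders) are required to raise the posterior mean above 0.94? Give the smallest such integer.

After k responders and 0 non-responders the posterior is Beta(11+k, 16), with mean (11+k)/(11+16+k).
Set (11+k)/(27+k) > 0.94 and solve: k > (0.94·27 − 11)/(1 − 0.94) = 239.667.
The smallest integer exceeding 239.667 is 240.

k = 240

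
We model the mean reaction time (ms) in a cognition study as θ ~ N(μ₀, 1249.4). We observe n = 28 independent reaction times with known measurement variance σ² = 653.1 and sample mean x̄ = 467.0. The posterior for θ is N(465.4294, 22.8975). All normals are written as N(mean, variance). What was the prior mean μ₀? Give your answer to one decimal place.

The posterior mean is a precision-weighted average: μ_n = (τ₀μ₀ + τ_data·x̄)/(τ₀+τ_data), with τ₀=1/σ₀² and τ_data=n/σ².
Here τ₀ = 1/1249.4 = 0.000800 and τ_data = 28/653.1 = 0.042872, so τ_n = 0.043672.
Rearranging for μ₀: μ₀ = (μ_n·τ_n − τ_data·x̄)/τ₀ = (465.4294·0.043672 − 0.042872·467.0) / 0.000800 = 0.305009/0.000800 ≈ 381.3.

μ₀ = 381.3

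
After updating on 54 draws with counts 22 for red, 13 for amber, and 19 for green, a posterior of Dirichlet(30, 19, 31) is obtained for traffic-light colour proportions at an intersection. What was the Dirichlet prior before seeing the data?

For a Dirichlet(α) prior with multinomial counts c, the posterior is Dirichlet(α + c) componentwise.
Subtract each count from the matching posterior parameter: 30−22=8, 19−13=6, 31−19=12.

Dirichlet(8, 6, 12)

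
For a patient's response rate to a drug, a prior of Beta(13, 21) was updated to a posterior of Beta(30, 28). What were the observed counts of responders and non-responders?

17 responders and 7 non-responders

Beta is conjugate to the binomial likelihood: posterior = Beta(α+s, β+f).
Match parameters: s=30−13=17, f=28−21=7.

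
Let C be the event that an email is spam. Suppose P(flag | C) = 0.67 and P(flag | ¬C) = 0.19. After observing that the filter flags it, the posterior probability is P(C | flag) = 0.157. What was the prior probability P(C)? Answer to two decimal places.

In odds form, posterior odds = prior odds × likelihood ratio, so prior odds = posterior odds ÷ LR.
Posterior odds = 0.157/(1−0.157) = 0.1862. LR = 0.67/0.19 = 3.5263.
Prior odds = 0.1862/3.5263 = 0.0528, so P(C) = 0.0528/(1+0.0528) ≈ 0.05.

P(C) = 0.05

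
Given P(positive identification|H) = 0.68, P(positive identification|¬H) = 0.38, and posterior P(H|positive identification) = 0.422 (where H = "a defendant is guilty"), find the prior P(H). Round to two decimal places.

In odds form, posterior odds = prior odds × likelihood ratio, so prior odds = posterior odds ÷ LR.
Posterior odds = 0.422/(1−0.422) = 0.7301. LR = 0.68/0.38 = 1.7895.
Prior odds = 0.7301/1.7895 = 0.4080, so P(H) = 0.4080/(1+0.4080) ≈ 0.29.

P(H) = 0.29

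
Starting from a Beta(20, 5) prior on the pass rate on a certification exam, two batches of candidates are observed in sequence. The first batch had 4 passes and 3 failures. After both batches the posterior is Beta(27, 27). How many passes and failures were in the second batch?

3 passes and 19 failures

Because Beta–binomial updating is additive in the counts, the combined data contributed (α_post−α_prior, β_post−β_prior) successes and failures.
Total across both batches: 27−20=7 passes, 27−5=22 failures.
Subtract the first batch: 7−4=3 passes and 22−3=19 failures.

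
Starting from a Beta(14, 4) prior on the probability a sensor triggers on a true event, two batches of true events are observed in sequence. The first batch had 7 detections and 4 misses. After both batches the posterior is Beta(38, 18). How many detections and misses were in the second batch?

17 detections and 10 misses

Sequential conjugate updates are equivalent to a single update on the pooled data, so total successes = posterior α − prior α and total failures = posterior β − prior β.
Total across both batches: 38−14=24 detections, 18−4=14 misses.
Subtract the first batch: 24−7=17 detections and 14−4=10 misses.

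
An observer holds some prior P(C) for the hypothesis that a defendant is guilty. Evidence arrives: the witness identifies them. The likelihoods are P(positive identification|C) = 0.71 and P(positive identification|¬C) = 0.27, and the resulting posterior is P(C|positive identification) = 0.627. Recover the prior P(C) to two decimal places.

Bayes' rule in odds form gives O(C|E) = O(C)·[P(E|C)/P(E|¬C)], hence O(C) = O(C|E)/LR.
Posterior odds = 0.627/(1−0.627) = 1.6810. LR = 0.71/0.27 = 2.6296.
Prior odds = 1.6810/2.6296 = 0.6393, so P(C) = 0.6393/(1+0.6393) ≈ 0.39.

P(C) = 0.39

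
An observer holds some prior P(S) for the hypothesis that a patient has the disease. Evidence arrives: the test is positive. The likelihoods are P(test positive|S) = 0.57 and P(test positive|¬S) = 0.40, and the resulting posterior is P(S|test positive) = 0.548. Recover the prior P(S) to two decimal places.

In odds form, posterior odds = prior odds × likelihood ratio, so prior odds = posterior odds ÷ LR.
Posterior odds = 0.548/(1−0.548) = 1.2124. LR = 0.57/0.40 = 1.4250.
Prior odds = 1.2124/1.4250 = 0.8508, so P(S) = 0.8508/(1+0.8508) ≈ 0.46.

P(S) = 0.46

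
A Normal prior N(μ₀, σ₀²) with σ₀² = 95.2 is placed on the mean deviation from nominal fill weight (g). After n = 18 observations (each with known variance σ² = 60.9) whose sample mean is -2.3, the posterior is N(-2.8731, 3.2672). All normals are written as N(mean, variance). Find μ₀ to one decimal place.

μ₀ = -19.0

The posterior mean is a precision-weighted average: μ_n = (τ₀μ₀ + τ_data·x̄)/(τ₀+τ_data), with τ₀=1/σ₀² and τ_data=n/σ².
Here τ₀ = 1/95.2 = 0.010504 and τ_data = 18/60.9 = 0.295567, so τ_n = 0.306071.
Rearranging for μ₀: μ₀ = (μ_n·τ_n − τ_data·x̄)/τ₀ = (-2.8731·0.306071 − 0.295567·-2.3) / 0.010504 = -0.199568/0.010504 ≈ -19.0.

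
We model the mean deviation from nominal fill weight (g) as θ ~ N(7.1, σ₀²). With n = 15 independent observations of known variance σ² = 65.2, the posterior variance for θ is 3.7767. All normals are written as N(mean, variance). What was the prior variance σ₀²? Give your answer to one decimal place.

σ₀² = 28.8

For the Normal–Normal model with known σ², precisions add: τ_n = τ₀ + n/σ².
So 1/σ₀² = 1/3.7767 − 15/65.2 = 0.264781 − 0.230061 = 0.034720.
Hence σ₀² = 1/0.034720 ≈ 28.8.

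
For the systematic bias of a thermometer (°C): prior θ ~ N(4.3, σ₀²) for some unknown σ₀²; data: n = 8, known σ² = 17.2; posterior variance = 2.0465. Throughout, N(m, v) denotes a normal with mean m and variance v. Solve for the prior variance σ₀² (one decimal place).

Posterior precision equals prior precision plus data precision: 1/σ_n² = 1/σ₀² + n/σ².
So 1/σ₀² = 1/2.0465 − 8/17.2 = 0.488639 − 0.465116 = 0.023523.
Hence σ₀² = 1/0.023523 ≈ 42.5.

σ₀² = 42.5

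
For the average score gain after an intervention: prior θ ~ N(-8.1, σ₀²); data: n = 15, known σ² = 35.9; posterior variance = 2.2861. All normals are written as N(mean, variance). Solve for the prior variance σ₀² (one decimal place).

σ₀² = 51.0

Posterior precision equals prior precision plus data precision: 1/σ_n² = 1/σ₀² + n/σ².
So 1/σ₀² = 1/2.2861 − 15/35.9 = 0.437426 − 0.417827 = 0.019599.
Hence σ₀² = 1/0.019599 ≈ 51.0.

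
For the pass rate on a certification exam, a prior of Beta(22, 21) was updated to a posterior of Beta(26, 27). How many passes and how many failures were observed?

4 passes and 6 failures

Under Beta–binomial conjugacy the posterior parameters are (a+s, b+f).
So s = 26 − 22 = 4 and f = 27 − 21 = 6.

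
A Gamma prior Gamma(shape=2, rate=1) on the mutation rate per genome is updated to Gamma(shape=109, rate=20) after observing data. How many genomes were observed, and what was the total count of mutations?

n = 19 genomes with total 107 mutations

Gamma–Poisson conjugacy: posterior shape = α + Σxᵢ, posterior rate = β + n.
Matching: Σxᵢ = 109 − 2 = 107 and n = 20 − 1 = 19.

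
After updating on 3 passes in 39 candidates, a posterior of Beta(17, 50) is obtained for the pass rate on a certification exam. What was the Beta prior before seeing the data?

Beta is conjugate to the binomial likelihood: posterior = Beta(a+s, b+f).
So a = 17 − 3 = 14 and b = 50 − 36 = 14.

Beta(14, 14)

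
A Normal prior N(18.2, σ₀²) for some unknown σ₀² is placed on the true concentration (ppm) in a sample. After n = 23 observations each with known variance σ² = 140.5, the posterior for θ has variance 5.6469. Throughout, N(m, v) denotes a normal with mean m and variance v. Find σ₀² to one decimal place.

σ₀² = 74.7

Posterior precision equals prior precision plus data precision: 1/σ_n² = 1/σ₀² + n/σ².
So 1/σ₀² = 1/5.6469 − 23/140.5 = 0.177088 − 0.163701 = 0.013387.
Hence σ₀² = 1/0.013387 ≈ 74.7.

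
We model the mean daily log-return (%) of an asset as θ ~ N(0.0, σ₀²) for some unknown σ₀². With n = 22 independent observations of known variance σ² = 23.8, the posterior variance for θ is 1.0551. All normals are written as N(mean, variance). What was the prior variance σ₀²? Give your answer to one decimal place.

σ₀² = 42.7

Posterior precision equals prior precision plus data precision: 1/σ_n² = 1/σ₀² + n/σ².
So 1/σ₀² = 1/1.0551 − 22/23.8 = 0.947777 − 0.924370 = 0.023407.
Hence σ₀² = 1/0.023407 ≈ 42.7.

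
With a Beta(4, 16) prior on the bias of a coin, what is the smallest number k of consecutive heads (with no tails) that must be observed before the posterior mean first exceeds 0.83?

After k heads and 0 tails the posterior is Beta(4+k, 16), with mean (4+k)/(4+16+k).
Set (4+k)/(20+k) > 0.83 and solve: k > (0.83·20 − 4)/(1 − 0.83) = 74.118.
The smallest integer exceeding 74.118 is 75.

k = 75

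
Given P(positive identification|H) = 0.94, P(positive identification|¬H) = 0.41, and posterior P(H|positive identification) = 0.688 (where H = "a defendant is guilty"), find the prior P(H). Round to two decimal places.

P(H) = 0.49

In odds form, posterior odds = prior odds × likelihood ratio, so prior odds = posterior odds ÷ LR.
Posterior odds = 0.688/(1−0.688) = 2.2051. LR = 0.94/0.41 = 2.2927.
Prior odds = 2.2051/2.2927 = 0.9618, so P(H) = 0.9618/(1+0.9618) ≈ 0.49.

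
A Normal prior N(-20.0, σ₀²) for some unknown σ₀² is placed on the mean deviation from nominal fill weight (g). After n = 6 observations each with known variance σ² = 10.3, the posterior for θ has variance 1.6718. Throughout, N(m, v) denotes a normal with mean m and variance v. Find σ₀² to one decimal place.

Posterior precision equals prior precision plus data precision: 1/σ_n² = 1/σ₀² + n/σ².
So 1/σ₀² = 1/1.6718 − 6/10.3 = 0.598158 − 0.582524 = 0.015634.
Hence σ₀² = 1/0.015634 ≈ 64.0.

σ₀² = 64.0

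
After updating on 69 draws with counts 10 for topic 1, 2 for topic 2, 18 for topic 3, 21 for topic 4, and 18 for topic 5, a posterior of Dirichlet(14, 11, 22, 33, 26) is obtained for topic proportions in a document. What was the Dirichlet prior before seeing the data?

For a Dirichlet(α) prior with multinomial counts c, the posterior is Dirichlet(α + c) componentwise.
Subtract each count from the matching posterior parameter: 14−10=4, 11−2=9, 22−18=4, 33−21=12, 26−18=8.

Dirichlet(4, 9, 4, 12, 8)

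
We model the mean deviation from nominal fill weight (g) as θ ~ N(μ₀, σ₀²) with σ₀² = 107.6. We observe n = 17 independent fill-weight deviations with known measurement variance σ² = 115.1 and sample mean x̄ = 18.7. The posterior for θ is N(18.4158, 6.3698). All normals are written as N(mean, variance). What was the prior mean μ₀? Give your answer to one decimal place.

μ₀ = 13.9

The posterior mean is a precision-weighted average: μ_n = (τ₀μ₀ + τ_data·x̄)/(τ₀+τ_data), with τ₀=1/σ₀² and τ_data=n/σ².
Here τ₀ = 1/107.6 = 0.009294 and τ_data = 17/115.1 = 0.147698, so τ_n = 0.156992.
Rearranging for μ₀: μ₀ = (μ_n·τ_n − τ_data·x̄)/τ₀ = (18.4158·0.156992 − 0.147698·18.7) / 0.009294 = 0.129181/0.009294 ≈ 13.9.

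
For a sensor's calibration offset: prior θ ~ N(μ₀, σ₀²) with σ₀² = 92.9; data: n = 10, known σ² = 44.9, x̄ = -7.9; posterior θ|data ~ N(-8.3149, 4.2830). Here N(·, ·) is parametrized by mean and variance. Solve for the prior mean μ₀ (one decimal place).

The posterior mean is a precision-weighted average: μ_n = (τ₀μ₀ + τ_data·x̄)/(τ₀+τ_data), with τ₀=1/σ₀² and τ_data=n/σ².
Here τ₀ = 1/92.9 = 0.010764 and τ_data = 10/44.9 = 0.222717, so τ_n = 0.233481.
Rearranging for μ₀: μ₀ = (μ_n·τ_n − τ_data·x̄)/τ₀ = (-8.3149·0.233481 − 0.222717·-7.9) / 0.010764 = -0.181907/0.010764 ≈ -16.9.

μ₀ = -16.9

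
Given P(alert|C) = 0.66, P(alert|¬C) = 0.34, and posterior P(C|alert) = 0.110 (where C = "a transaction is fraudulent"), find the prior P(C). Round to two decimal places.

P(C) = 0.06

Bayes' rule in odds form gives O(C|E) = O(C)·[P(E|C)/P(E|¬C)], hence O(C) = O(C|E)/LR.
Posterior odds = 0.110/(1−0.110) = 0.1236. LR = 0.66/0.34 = 1.9412.
Prior odds = 0.1236/1.9412 = 0.0637, so P(C) = 0.0637/(1+0.0637) ≈ 0.06.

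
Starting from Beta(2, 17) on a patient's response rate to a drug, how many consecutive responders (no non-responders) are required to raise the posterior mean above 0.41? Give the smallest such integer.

k = 10

After k responders and 0 non-responders the posterior is Beta(2+k, 17), with mean (2+k)/(2+17+k).
Set (2+k)/(19+k) > 0.41 and solve: k > (0.41·19 − 2)/(1 − 0.41) = 9.814.
The smallest integer exceeding 9.814 is 10, and checking k=10: (12)/(29) = 0.4138 > 0.41.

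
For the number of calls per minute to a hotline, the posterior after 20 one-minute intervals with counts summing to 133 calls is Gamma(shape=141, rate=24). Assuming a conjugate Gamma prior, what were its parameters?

Gamma(shape=8, rate=4)

A Gamma(α, β) prior (rate parametrization) on a Poisson rate with n observations summing to S gives posterior Gamma(α+S, β+n).
So α = 141 − 133 = 8 and β = 24 − 20 = 4.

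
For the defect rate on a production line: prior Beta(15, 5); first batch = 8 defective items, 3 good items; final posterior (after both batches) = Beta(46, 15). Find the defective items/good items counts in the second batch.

Sequential conjugate updates are equivalent to a single update on the pooled data, so total successes = posterior α − prior α and total failures = posterior β − prior β.
Total across both batches: 46−15=31 defective items, 15−5=10 good items.
Subtract the first batch: 31−8=23 defective items and 10−3=7 good items.

23 defective items and 7 good items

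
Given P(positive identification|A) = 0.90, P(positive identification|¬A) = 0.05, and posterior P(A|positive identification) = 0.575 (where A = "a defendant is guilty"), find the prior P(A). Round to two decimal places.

In odds form, posterior odds = prior odds × likelihood ratio, so prior odds = posterior odds ÷ LR.
Posterior odds = 0.575/(1−0.575) = 1.3529. LR = 0.90/0.05 = 18.0000.
Prior odds = 1.3529/18.0000 = 0.0752, so P(A) = 0.0752/(1+0.0752) ≈ 0.07.

P(A) = 0.07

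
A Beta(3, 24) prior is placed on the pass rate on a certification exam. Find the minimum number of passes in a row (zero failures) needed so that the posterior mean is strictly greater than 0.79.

k = 88

After k passes and 0 failures the posterior is Beta(3+k, 24), with mean (3+k)/(3+24+k).
Set (3+k)/(27+k) > 0.79 and solve: k > (0.79·27 − 3)/(1 − 0.79) = 87.286.
The smallest integer exceeding 87.286 is 88, and checking k=88: (91)/(115) = 0.7913 > 0.79.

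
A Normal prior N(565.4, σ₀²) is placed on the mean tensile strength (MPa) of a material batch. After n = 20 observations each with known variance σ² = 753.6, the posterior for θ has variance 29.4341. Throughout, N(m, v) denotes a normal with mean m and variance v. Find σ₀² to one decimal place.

σ₀² = 134.5

Posterior precision equals prior precision plus data precision: 1/σ_n² = 1/σ₀² + n/σ².
So 1/σ₀² = 1/29.4341 − 20/753.6 = 0.033974 − 0.026539 = 0.007435.
Hence σ₀² = 1/0.007435 ≈ 134.5.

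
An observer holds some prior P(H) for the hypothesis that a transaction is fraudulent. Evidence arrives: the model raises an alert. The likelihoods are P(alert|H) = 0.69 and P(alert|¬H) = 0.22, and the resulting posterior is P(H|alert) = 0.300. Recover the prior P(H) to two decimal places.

Bayes' rule in odds form gives O(H|E) = O(H)·[P(E|H)/P(E|¬H)], hence O(H) = O(H|E)/LR.
Posterior odds = 0.300/(1−0.300) = 0.4286. LR = 0.69/0.22 = 3.1364.
Prior odds = 0.4286/3.1364 = 0.1367, so P(H) = 0.1367/(1+0.1367) ≈ 0.12.

P(H) = 0.12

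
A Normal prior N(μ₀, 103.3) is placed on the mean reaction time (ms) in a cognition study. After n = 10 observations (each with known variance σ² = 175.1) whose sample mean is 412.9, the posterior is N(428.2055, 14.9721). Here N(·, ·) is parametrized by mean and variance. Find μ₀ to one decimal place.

μ₀ = 518.5

With known observation variance, the Normal–Normal posterior has precision τ_n = τ₀ + n/σ² and mean μ_n = (τ₀μ₀ + (n/σ²)x̄)/τ_n.
Here τ₀ = 1/103.3 = 0.009681 and τ_data = 10/175.1 = 0.057110, so τ_n = 0.066791.
Rearranging for μ₀: μ₀ = (μ_n·τ_n − τ_data·x̄)/τ₀ = (428.2055·0.066791 − 0.057110·412.9) / 0.009681 = 5.019555/0.009681 ≈ 518.5.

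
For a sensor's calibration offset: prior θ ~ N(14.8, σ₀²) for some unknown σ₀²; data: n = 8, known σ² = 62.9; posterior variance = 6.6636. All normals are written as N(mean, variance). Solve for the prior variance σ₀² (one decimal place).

Posterior precision equals prior precision plus data precision: 1/σ_n² = 1/σ₀² + n/σ².
So 1/σ₀² = 1/6.6636 − 8/62.9 = 0.150069 − 0.127186 = 0.022883.
Hence σ₀² = 1/0.022883 ≈ 43.7.

σ₀² = 43.7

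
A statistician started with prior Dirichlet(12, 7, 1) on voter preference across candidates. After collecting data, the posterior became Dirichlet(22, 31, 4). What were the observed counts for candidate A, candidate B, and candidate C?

For a Dirichlet(α) prior with multinomial counts c, the posterior is Dirichlet(α + c) componentwise.
Counts are posterior − prior componentwise: 22−12=10, 31−7=24, 4−1=3.

counts (10, 24, 3)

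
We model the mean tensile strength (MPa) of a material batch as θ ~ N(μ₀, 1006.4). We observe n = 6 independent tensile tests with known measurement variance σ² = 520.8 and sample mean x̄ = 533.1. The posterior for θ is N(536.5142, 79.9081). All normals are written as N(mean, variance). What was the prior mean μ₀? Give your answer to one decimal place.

The posterior mean is a precision-weighted average: μ_n = (τ₀μ₀ + τ_data·x̄)/(τ₀+τ_data), with τ₀=1/σ₀² and τ_data=n/σ².
Here τ₀ = 1/1006.4 = 0.000994 and τ_data = 6/520.8 = 0.011521, so τ_n = 0.012515.
Rearranging for μ₀: μ₀ = (μ_n·τ_n − τ_data·x̄)/τ₀ = (536.5142·0.012515 − 0.011521·533.1) / 0.000994 = 0.572630/0.000994 ≈ 576.1.

μ₀ = 576.1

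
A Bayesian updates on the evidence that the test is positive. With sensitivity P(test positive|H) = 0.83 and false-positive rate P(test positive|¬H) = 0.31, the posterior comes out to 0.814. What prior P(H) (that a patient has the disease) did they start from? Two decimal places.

In odds form, posterior odds = prior odds × likelihood ratio, so prior odds = posterior odds ÷ LR.
Posterior odds = 0.814/(1−0.814) = 4.3763. LR = 0.83/0.31 = 2.6774.
Prior odds = 4.3763/2.6774 = 1.6345, so P(H) = 1.6345/(1+1.6345) ≈ 0.62.

P(H) = 0.62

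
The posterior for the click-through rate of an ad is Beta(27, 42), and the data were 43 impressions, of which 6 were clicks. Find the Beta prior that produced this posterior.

Beta(21, 5)

A Beta(a, b) prior with s successes and f failures in binomial data gives a Beta(a+s, b+f) posterior.
So a = 27 − 6 = 21 and b = 42 − 37 = 5.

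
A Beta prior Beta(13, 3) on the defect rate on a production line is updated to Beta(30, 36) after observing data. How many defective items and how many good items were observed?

17 defective items and 33 good items

A Beta(α, β) prior with s successes and f failures in binomial data gives a Beta(α+s, β+f) posterior.
Match parameters: s=30−13=17, f=36−3=33.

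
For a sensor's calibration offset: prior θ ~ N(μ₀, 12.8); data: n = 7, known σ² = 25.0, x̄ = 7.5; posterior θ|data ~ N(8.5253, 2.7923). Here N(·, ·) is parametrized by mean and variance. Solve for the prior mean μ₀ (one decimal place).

The posterior mean is a precision-weighted average: μ_n = (τ₀μ₀ + τ_data·x̄)/(τ₀+τ_data), with τ₀=1/σ₀² and τ_data=n/σ².
Here τ₀ = 1/12.8 = 0.078125 and τ_data = 7/25.0 = 0.280000, so τ_n = 0.358125.
Rearranging for μ₀: μ₀ = (μ_n·τ_n − τ_data·x̄)/τ₀ = (8.5253·0.358125 − 0.280000·7.5) / 0.078125 = 0.953123/0.078125 ≈ 12.2.

μ₀ = 12.2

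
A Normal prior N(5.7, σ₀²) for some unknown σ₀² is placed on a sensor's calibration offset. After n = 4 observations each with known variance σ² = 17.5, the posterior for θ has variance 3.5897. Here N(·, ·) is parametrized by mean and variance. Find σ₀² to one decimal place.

σ₀² = 20.0

For the Normal–Normal model with known σ², precisions add: τ_n = τ₀ + n/σ².
So 1/σ₀² = 1/3.5897 − 4/17.5 = 0.278575 − 0.228571 = 0.050004.
Hence σ₀² = 1/0.050004 ≈ 20.0.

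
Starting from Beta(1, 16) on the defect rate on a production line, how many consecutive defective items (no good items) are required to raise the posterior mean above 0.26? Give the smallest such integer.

After k defective items and 0 good items the posterior is Beta(1+k, 16), with mean (1+k)/(1+16+k).
Set (1+k)/(17+k) > 0.26 and solve: k > (0.26·17 − 1)/(1 − 0.26) = 4.622.
The smallest integer exceeding 4.622 is 5, and checking k=5: (6)/(22) = 0.2727 > 0.26.

k = 5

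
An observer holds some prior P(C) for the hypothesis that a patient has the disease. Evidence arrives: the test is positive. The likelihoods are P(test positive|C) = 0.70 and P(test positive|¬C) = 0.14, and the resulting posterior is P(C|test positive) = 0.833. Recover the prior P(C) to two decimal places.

Bayes' rule in odds form gives O(C|E) = O(C)·[P(E|C)/P(E|¬C)], hence O(C) = O(C|E)/LR.
Posterior odds = 0.833/(1−0.833) = 4.9880. LR = 0.70/0.14 = 5.0000.
Prior odds = 4.9880/5.0000 = 0.9976, so P(C) = 0.9976/(1+0.9976) ≈ 0.50.

P(C) = 0.50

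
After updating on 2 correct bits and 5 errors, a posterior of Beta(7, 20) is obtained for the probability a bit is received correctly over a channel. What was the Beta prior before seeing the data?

Beta(5, 15)

A Beta(a, b) prior with s successes and f failures in binomial data gives a Beta(a+s, b+f) posterior.
Subtract the data counts: 7−2=5, 20−5=15.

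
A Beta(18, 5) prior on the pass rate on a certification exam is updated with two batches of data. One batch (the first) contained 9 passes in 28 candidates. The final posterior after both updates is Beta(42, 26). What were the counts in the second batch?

15 passes and 2 failures

Sequential conjugate updates are equivalent to a single update on the pooled data, so total successes = posterior α − prior α and total failures = posterior β − prior β.
Total across both batches: 42−18=24 passes, 26−5=21 failures.
Subtract the first batch: 24−9=15 passes and 21−19=2 failures.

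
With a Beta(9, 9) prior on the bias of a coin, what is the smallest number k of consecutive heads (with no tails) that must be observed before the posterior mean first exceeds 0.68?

After k heads and 0 tails the posterior is Beta(9+k, 9), with mean (9+k)/(9+9+k).
Set (9+k)/(18+k) > 0.68 and solve: k > (0.68·18 − 9)/(1 − 0.68) = 10.125.
The smallest integer exceeding 10.125 is 11.

k = 11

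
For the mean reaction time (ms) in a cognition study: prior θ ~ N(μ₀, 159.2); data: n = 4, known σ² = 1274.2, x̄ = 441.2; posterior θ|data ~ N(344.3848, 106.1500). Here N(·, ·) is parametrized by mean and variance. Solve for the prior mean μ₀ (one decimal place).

With known observation variance, the Normal–Normal posterior has precision τ_n = τ₀ + n/σ² and mean μ_n = (τ₀μ₀ + (n/σ²)x̄)/τ_n.
Here τ₀ = 1/159.2 = 0.006281 and τ_data = 4/1274.2 = 0.003139, so τ_n = 0.009420.
Rearranging for μ₀: μ₀ = (μ_n·τ_n − τ_data·x̄)/τ₀ = (344.3848·0.009420 − 0.003139·441.2) / 0.006281 = 1.859178/0.006281 ≈ 296.0.

μ₀ = 296.0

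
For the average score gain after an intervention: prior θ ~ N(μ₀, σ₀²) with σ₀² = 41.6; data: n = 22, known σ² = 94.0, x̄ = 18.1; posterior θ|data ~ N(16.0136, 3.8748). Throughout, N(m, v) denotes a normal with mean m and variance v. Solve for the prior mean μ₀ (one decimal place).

The posterior mean is a precision-weighted average: μ_n = (τ₀μ₀ + τ_data·x̄)/(τ₀+τ_data), with τ₀=1/σ₀² and τ_data=n/σ².
Here τ₀ = 1/41.6 = 0.024038 and τ_data = 22/94.0 = 0.234043, so τ_n = 0.258081.
Rearranging for μ₀: μ₀ = (μ_n·τ_n − τ_data·x̄)/τ₀ = (16.0136·0.258081 − 0.234043·18.1) / 0.024038 = -0.103372/0.024038 ≈ -4.3.

μ₀ = -4.3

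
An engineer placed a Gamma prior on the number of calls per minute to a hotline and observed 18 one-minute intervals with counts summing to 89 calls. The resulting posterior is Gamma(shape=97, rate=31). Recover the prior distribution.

Gamma–Poisson conjugacy: posterior shape = α + Σxᵢ, posterior rate = β + n.
So α = 97 − 89 = 8 and β = 31 − 18 = 13.

Gamma(shape=8, rate=13)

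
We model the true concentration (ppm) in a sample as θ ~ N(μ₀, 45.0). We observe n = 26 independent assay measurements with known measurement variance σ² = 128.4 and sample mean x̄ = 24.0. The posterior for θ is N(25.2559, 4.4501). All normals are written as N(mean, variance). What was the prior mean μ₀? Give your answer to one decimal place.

With known observation variance, the Normal–Normal posterior has precision τ_n = τ₀ + n/σ² and mean μ_n = (τ₀μ₀ + (n/σ²)x̄)/τ_n.
Here τ₀ = 1/45.0 = 0.022222 and τ_data = 26/128.4 = 0.202492, so τ_n = 0.224714.
Rearranging for μ₀: μ₀ = (μ_n·τ_n − τ_data·x̄)/τ₀ = (25.2559·0.224714 − 0.202492·24.0) / 0.022222 = 0.815546/0.022222 ≈ 36.7.

μ₀ = 36.7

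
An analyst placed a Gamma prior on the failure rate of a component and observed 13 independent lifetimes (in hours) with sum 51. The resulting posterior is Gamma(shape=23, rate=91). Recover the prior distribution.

Gamma–exponential conjugacy: posterior shape = α + n, posterior rate = β + Σtᵢ.
So α = 23 − 13 = 10 and β = 91 − 51 = 40.

Gamma(shape=10, rate=40)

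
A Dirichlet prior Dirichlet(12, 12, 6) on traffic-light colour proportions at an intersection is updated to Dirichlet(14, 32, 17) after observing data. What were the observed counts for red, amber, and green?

For a Dirichlet(α) prior with multinomial counts c, the posterior is Dirichlet(α + c) componentwise.
Counts are posterior − prior componentwise: 14−12=2, 32−12=20, 17−6=11.

counts (2, 20, 11)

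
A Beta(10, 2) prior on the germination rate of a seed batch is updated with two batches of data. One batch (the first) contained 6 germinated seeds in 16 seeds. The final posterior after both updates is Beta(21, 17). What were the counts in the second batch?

Because Beta–binomial updating is additive in the counts, the combined data contributed (α_post−α_prior, β_post−β_prior) successes and failures.
Total across both batches: 21−10=11 germinated seeds, 17−2=15 non-germinating seeds.
Subtract the first batch: 11−6=5 germinated seeds and 15−10=5 non-germinating seeds.

5 germinated seeds and 5 non-germinating seeds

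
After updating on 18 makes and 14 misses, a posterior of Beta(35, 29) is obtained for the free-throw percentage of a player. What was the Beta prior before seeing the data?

A Beta(a, b) prior with s successes and f failures in binomial data gives a Beta(a+s, b+f) posterior.
Subtract the data counts: 35−18=17, 29−14=15.

Beta(17, 15)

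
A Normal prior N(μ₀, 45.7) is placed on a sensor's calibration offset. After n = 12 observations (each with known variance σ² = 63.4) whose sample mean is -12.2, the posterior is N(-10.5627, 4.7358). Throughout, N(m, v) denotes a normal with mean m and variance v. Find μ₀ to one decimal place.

μ₀ = 3.6

With known observation variance, the Normal–Normal posterior has precision τ_n = τ₀ + n/σ² and mean μ_n = (τ₀μ₀ + (n/σ²)x̄)/τ_n.
Here τ₀ = 1/45.7 = 0.021882 and τ_data = 12/63.4 = 0.189274, so τ_n = 0.211156.
Rearranging for μ₀: μ₀ = (μ_n·τ_n − τ_data·x̄)/τ₀ = (-10.5627·0.211156 − 0.189274·-12.2) / 0.021882 = 0.078765/0.021882 ≈ 3.6.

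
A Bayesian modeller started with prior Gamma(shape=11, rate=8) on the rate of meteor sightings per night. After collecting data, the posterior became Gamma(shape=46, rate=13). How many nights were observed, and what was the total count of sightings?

n = 5 nights with total 35 sightings

Gamma–Poisson conjugacy: posterior shape = α + Σxᵢ, posterior rate = β + n.
Matching: Σxᵢ = 46 − 11 = 35 and n = 13 − 8 = 5.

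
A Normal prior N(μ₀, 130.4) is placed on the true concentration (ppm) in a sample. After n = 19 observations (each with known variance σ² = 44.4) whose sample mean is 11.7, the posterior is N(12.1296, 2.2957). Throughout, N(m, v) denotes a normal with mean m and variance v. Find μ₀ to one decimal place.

μ₀ = 36.1

With known observation variance, the Normal–Normal posterior has precision τ_n = τ₀ + n/σ² and mean μ_n = (τ₀μ₀ + (n/σ²)x̄)/τ_n.
Here τ₀ = 1/130.4 = 0.007669 and τ_data = 19/44.4 = 0.427928, so τ_n = 0.435597.
Rearranging for μ₀: μ₀ = (μ_n·τ_n − τ_data·x̄)/τ₀ = (12.1296·0.435597 − 0.427928·11.7) / 0.007669 = 0.276860/0.007669 ≈ 36.1.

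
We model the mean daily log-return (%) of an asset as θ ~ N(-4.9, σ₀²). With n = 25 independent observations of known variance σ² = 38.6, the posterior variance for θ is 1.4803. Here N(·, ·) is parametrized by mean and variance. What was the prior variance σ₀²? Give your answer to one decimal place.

For the Normal–Normal model with known σ², precisions add: τ_n = τ₀ + n/σ².
So 1/σ₀² = 1/1.4803 − 25/38.6 = 0.675539 − 0.647668 = 0.027871.
Hence σ₀² = 1/0.027871 ≈ 35.9.

σ₀² = 35.9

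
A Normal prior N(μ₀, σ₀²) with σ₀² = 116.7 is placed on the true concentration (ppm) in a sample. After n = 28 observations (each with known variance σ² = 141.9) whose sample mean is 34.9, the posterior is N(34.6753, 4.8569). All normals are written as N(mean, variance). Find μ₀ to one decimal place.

The posterior mean is a precision-weighted average: μ_n = (τ₀μ₀ + τ_data·x̄)/(τ₀+τ_data), with τ₀=1/σ₀² and τ_data=n/σ².
Here τ₀ = 1/116.7 = 0.008569 and τ_data = 28/141.9 = 0.197322, so τ_n = 0.205891.
Rearranging for μ₀: μ₀ = (μ_n·τ_n − τ_data·x̄)/τ₀ = (34.6753·0.205891 − 0.197322·34.9) / 0.008569 = 0.252794/0.008569 ≈ 29.5.

μ₀ = 29.5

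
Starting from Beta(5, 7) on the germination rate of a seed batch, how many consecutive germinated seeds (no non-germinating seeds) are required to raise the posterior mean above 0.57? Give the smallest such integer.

After k germinated seeds and 0 non-germinating seeds the posterior is Beta(5+k, 7), with mean (5+k)/(5+7+k).
Set (5+k)/(12+k) > 0.57 and solve: k > (0.57·12 − 5)/(1 − 0.57) = 4.279.
The smallest integer exceeding 4.279 is 5.

k = 5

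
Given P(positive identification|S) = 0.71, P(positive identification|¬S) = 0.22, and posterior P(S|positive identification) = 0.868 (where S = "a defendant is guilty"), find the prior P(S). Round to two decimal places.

In odds form, posterior odds = prior odds × likelihood ratio, so prior odds = posterior odds ÷ LR.
Posterior odds = 0.868/(1−0.868) = 6.5758. LR = 0.71/0.22 = 3.2273.
Prior odds = 6.5758/3.2273 = 2.0376, so P(S) = 2.0376/(1+2.0376) ≈ 0.67.

P(S) = 0.67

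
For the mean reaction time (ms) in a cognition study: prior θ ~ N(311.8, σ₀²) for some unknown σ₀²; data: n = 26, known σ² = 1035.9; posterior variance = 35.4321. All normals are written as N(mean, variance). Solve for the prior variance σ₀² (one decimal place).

For the Normal–Normal model with known σ², precisions add: τ_n = τ₀ + n/σ².
So 1/σ₀² = 1/35.4321 − 26/1035.9 = 0.028223 − 0.025099 = 0.003124.
Hence σ₀² = 1/0.003124 ≈ 320.1.

σ₀² = 320.1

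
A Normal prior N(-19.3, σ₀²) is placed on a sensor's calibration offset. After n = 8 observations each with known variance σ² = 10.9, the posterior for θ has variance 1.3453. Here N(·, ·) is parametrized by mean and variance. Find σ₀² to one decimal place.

Posterior precision equals prior precision plus data precision: 1/σ_n² = 1/σ₀² + n/σ².
So 1/σ₀² = 1/1.3453 − 8/10.9 = 0.743329 − 0.733945 = 0.009384.
Hence σ₀² = 1/0.009384 ≈ 106.6.

σ₀² = 106.6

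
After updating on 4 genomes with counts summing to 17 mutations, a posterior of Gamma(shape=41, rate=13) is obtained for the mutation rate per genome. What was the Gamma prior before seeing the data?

Gamma(shape=24, rate=9)

Gamma–Poisson conjugacy: posterior shape = α + Σxᵢ, posterior rate = β + n.
So α = 41 − 17 = 24 and β = 13 − 4 = 9.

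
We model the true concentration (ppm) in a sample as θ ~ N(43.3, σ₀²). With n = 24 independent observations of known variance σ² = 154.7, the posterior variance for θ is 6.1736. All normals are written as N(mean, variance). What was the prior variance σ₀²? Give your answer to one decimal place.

σ₀² = 146.2

Posterior precision equals prior precision plus data precision: 1/σ_n² = 1/σ₀² + n/σ².
So 1/σ₀² = 1/6.1736 − 24/154.7 = 0.161980 − 0.155139 = 0.006841.
Hence σ₀² = 1/0.006841 ≈ 146.2.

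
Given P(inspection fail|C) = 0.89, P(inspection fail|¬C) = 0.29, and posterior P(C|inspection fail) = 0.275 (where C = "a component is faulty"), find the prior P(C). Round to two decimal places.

Bayes' rule in odds form gives O(C|E) = O(C)·[P(E|C)/P(E|¬C)], hence O(C) = O(C|E)/LR.
Posterior odds = 0.275/(1−0.275) = 0.3793. LR = 0.89/0.29 = 3.0690.
Prior odds = 0.3793/3.0690 = 0.1236, so P(C) = 0.1236/(1+0.1236) ≈ 0.11.

P(C) = 0.11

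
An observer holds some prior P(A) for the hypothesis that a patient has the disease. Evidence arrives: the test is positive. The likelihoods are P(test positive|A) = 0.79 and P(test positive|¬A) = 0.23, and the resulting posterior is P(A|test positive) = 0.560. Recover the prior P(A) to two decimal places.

P(A) = 0.27

In odds form, posterior odds = prior odds × likelihood ratio, so prior odds = posterior odds ÷ LR.
Posterior odds = 0.560/(1−0.560) = 1.2727. LR = 0.79/0.23 = 3.4348.
Prior odds = 1.2727/3.4348 = 0.3705, so P(A) = 0.3705/(1+0.3705) ≈ 0.27.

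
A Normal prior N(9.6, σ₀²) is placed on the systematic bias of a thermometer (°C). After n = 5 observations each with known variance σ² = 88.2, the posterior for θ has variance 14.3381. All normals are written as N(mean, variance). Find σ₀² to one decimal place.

Posterior precision equals prior precision plus data precision: 1/σ_n² = 1/σ₀² + n/σ².
So 1/σ₀² = 1/14.3381 − 5/88.2 = 0.069744 − 0.056689 = 0.013055.
Hence σ₀² = 1/0.013055 ≈ 76.6.

σ₀² = 76.6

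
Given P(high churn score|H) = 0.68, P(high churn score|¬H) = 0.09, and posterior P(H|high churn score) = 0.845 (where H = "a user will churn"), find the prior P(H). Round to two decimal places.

P(H) = 0.42

Bayes' rule in odds form gives O(H|E) = O(H)·[P(E|H)/P(E|¬H)], hence O(H) = O(H|E)/LR.
Posterior odds = 0.845/(1−0.845) = 5.4516. LR = 0.68/0.09 = 7.5556.
Prior odds = 5.4516/7.5556 = 0.7215, so P(H) = 0.7215/(1+0.7215) ≈ 0.42.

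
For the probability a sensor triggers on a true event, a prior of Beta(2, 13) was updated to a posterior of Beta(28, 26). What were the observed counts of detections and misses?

A Beta(α, β) prior with s successes and f failures in binomial data gives a Beta(α+s, β+f) posterior.
So s = 28 − 2 = 26 and f = 26 − 13 = 13.

26 detections and 13 misses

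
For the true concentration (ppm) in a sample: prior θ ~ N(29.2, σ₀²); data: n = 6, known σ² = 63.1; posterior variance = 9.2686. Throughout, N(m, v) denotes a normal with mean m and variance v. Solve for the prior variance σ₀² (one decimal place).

For the Normal–Normal model with known σ², precisions add: τ_n = τ₀ + n/σ².
So 1/σ₀² = 1/9.2686 − 6/63.1 = 0.107891 − 0.095087 = 0.012804.
Hence σ₀² = 1/0.012804 ≈ 78.1.

σ₀² = 78.1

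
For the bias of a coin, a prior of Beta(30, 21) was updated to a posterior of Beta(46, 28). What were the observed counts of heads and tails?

Beta is conjugate to the binomial likelihood: posterior = Beta(α+s, β+f).
Match parameters: s=46−30=16, f=28−21=7.

16 heads and 7 tails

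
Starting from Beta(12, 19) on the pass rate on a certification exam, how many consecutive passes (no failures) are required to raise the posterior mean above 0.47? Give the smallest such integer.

After k passes and 0 failures the posterior is Beta(12+k, 19), with mean (12+k)/(12+19+k).
Set (12+k)/(31+k) > 0.47 and solve: k > (0.47·31 − 12)/(1 − 0.47) = 4.849.
The smallest integer exceeding 4.849 is 5, and checking k=5: (17)/(36) = 0.4722 > 0.47.

k = 5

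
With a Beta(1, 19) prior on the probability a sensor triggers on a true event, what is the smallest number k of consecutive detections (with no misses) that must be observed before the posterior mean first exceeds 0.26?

k = 6

After k detections and 0 misses the posterior is Beta(1+k, 19), with mean (1+k)/(1+19+k).
Set (1+k)/(20+k) > 0.26 and solve: k > (0.26·20 − 1)/(1 − 0.26) = 5.676.
The smallest integer exceeding 5.676 is 6.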